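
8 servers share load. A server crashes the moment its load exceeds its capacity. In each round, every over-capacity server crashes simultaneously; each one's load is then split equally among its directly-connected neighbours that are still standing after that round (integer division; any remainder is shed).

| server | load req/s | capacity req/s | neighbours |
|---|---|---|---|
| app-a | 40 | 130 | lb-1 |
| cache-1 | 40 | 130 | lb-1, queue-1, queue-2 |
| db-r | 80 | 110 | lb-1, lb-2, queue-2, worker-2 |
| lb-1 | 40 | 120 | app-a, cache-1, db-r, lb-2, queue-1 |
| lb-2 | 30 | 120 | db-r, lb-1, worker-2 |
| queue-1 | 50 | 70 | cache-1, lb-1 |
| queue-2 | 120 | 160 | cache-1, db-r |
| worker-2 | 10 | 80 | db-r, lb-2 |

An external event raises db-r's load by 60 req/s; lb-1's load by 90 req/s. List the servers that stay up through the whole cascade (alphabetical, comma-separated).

Round 1 — db-r at 140 > 110; lb-1 at 130 > 120. db-r, lb-1 crash.
  db-r sheds 140 req/s to lb-2, queue-2, worker-2: 46 each (2 lost).
    lb-2: 30+46 = 76 ≤ 120
    queue-2: 120+46 = 166 > 160
    worker-2: 10+46 = 56 ≤ 80
  lb-1 sheds 130 req/s to app-a, cache-1, lb-2, queue-1: 32 each (2 lost).
    app-a: 40+32 = 72 ≤ 130
    cache-1: 40+32 = 72 ≤ 130
    lb-2: 76+32 = 108 ≤ 120
    queue-1: 50+32 = 82 > 70
Round 2 — queue-1, queue-2 crash.
  queue-1 sheds 82 req/s to cache-1: 82 each.
    cache-1: 72+82 = 154 > 130
  queue-2 sheds 166 req/s to cache-1: 166 each.
    cache-1: 154+166 = 320 > 130
Round 3 — cache-1 crashes.
  cache-1 sheds 320 req/s: no online neighbours, lost.
No further crashes.

app-a, lb-2, worker-2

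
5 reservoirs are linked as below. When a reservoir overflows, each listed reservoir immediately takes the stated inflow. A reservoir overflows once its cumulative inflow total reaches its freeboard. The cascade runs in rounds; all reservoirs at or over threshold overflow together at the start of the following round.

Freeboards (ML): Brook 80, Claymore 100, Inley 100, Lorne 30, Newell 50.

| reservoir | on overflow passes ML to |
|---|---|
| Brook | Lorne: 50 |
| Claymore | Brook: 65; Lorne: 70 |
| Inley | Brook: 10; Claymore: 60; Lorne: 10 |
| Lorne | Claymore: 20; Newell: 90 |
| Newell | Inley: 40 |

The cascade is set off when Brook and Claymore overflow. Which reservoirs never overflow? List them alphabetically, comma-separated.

Round 1 — Brook, Claymore overflow (initial).
  Lorne: +50+70 → 120 ≥ 30
Round 2 — Lorne overflows.
  Newell: +90 → 90 ≥ 50
Round 3 — Newell overflows.
  Inley: +40 → 40 < 100
No further overflows.

Inley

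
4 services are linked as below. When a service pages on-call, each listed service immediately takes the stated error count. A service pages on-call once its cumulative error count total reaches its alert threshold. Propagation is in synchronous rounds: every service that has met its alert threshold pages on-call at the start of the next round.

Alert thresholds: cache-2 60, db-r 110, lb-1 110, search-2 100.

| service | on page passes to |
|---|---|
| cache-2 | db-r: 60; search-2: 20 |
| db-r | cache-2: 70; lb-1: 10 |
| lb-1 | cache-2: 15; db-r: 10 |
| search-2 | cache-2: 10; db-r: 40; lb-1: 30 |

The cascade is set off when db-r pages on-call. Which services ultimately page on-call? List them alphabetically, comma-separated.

cache-2, db-r

Round 1 — db-r pages on-call (initial).
  cache-2: +70 → 70 ≥ 60
  lb-1: +10 → 10 < 110
Round 2 — cache-2 pages on-call.
  search-2: +20 → 20 < 100
No further pages.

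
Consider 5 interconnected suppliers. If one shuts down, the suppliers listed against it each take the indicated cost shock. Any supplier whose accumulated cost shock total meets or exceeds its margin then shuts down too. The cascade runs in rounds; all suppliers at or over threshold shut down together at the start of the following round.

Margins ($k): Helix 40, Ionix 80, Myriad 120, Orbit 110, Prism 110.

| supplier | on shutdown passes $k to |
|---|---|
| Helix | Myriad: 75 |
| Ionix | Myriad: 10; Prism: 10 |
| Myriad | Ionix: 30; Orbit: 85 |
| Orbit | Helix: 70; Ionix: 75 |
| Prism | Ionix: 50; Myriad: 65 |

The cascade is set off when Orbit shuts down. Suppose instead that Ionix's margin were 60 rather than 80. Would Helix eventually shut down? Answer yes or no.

With Ionix's margin at 60:
Round 1 — Orbit shuts down (initial).
  Helix: +70 → 70 ≥ 40
  Ionix: +75 → 75 ≥ 60
Round 2 — Helix, Ionix shut down.
  Myriad: +75+10 → 85 < 120
  Prism: +10 → 10 < 110
No further shutdowns.

yes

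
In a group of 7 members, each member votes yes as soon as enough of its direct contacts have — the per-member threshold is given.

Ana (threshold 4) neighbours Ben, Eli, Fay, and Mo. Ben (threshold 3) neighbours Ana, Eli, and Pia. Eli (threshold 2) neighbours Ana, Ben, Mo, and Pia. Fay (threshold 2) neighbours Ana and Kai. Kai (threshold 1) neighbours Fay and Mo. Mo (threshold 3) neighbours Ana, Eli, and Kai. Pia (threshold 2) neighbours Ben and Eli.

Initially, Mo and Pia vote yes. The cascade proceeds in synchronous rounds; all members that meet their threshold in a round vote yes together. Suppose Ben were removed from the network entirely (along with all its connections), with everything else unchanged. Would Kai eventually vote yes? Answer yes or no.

With Ben removed:
Round 1 — Mo, Pia vote yes (initial).
Round 2 — checking thresholds:
  Ana: 1 of 3 neighbours < 4, not yet.
  Eli: 2 of 3 neighbours ≥ 2, votes yes.
  Kai: 1 of 2 neighbours ≥ 1, votes yes.
Round 3 — no new yes votes; cascade stops.

yes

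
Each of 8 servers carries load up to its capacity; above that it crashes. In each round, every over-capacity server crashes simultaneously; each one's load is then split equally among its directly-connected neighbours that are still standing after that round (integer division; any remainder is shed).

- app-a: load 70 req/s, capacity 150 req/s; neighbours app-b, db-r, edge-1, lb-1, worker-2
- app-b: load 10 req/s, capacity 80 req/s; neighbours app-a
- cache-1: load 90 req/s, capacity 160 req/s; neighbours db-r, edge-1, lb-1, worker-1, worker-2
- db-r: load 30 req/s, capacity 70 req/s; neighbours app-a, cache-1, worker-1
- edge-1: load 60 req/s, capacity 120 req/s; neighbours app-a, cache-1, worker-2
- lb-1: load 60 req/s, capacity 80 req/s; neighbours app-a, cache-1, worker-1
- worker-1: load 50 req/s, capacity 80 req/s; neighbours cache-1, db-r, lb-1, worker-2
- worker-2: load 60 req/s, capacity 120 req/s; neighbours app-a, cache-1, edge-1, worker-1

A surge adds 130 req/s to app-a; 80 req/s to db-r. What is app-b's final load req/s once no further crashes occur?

60

Round 1 — app-a at 200 > 150; db-r at 110 > 70. app-a, db-r crash.
  app-a sheds 200 req/s to app-b, edge-1, lb-1, worker-2: 50 each.
    app-b: 10+50 = 60 ≤ 80
    edge-1: 60+50 = 110 ≤ 120
    lb-1: 60+50 = 110 > 80
    worker-2: 60+50 = 110 ≤ 120
  db-r sheds 110 req/s to cache-1, worker-1: 55 each.
    cache-1: 90+55 = 145 ≤ 160
    worker-1: 50+55 = 105 > 80
Round 2 — lb-1, worker-1 crash.
  lb-1 sheds 110 req/s to cache-1: 110 each.
    cache-1: 145+110 = 255 > 160
  worker-1 sheds 105 req/s to cache-1, worker-2: 52 each (1 lost).
    cache-1: 255+52 = 307 > 160
    worker-2: 110+52 = 162 > 120
Round 3 — cache-1, worker-2 crash.
  cache-1 sheds 307 req/s to edge-1: 307 each.
    edge-1: 110+307 = 417 > 120
  worker-2 sheds 162 req/s to edge-1: 162 each.
    edge-1: 417+162 = 579 > 120
Round 4 — edge-1 crashes.
  edge-1 sheds 579 req/s: no online neighbours, lost.
No further crashes.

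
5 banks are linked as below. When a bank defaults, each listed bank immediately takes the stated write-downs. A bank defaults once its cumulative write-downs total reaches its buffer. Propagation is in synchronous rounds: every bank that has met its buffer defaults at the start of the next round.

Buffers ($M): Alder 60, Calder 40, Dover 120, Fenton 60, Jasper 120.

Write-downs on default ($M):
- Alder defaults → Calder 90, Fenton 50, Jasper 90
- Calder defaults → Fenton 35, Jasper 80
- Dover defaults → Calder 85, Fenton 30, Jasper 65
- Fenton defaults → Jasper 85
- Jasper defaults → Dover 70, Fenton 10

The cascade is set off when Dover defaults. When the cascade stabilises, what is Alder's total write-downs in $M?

0

Round 1 — Dover defaults (initial).
  Calder: +85 → 85 ≥ 40
  Fenton: +30 → 30 < 60
  Jasper: +65 → 65 < 120
Round 2 — Calder defaults.
  Fenton: +35 → 65 ≥ 60
  Jasper: +80 → 145 ≥ 120
Round 3 — Fenton, Jasper default.
No further defaults.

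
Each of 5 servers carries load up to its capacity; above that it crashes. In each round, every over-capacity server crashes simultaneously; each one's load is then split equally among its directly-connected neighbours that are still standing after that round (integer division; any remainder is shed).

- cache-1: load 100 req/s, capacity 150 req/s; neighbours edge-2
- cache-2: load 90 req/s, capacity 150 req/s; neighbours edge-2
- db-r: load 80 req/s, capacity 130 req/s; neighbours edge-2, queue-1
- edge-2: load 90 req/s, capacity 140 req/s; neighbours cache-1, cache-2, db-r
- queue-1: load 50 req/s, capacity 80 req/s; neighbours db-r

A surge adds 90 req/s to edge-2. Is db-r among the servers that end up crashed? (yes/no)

yes

Round 1 — edge-2 at 180 > 140. edge-2 crashes.
  edge-2 sheds 180 req/s to cache-1, cache-2, db-r: 60 each.
    cache-1: 100+60 = 160 > 150
    cache-2: 90+60 = 150 ≤ 150
    db-r: 80+60 = 140 > 130
Round 2 — cache-1, db-r crash.
  cache-1 sheds 160 req/s: no online neighbours, lost.
  db-r sheds 140 req/s to queue-1: 140 each.
    queue-1: 50+140 = 190 > 80
Round 3 — queue-1 crashes.
  queue-1 sheds 190 req/s: no online neighbours, lost.
No further crashes.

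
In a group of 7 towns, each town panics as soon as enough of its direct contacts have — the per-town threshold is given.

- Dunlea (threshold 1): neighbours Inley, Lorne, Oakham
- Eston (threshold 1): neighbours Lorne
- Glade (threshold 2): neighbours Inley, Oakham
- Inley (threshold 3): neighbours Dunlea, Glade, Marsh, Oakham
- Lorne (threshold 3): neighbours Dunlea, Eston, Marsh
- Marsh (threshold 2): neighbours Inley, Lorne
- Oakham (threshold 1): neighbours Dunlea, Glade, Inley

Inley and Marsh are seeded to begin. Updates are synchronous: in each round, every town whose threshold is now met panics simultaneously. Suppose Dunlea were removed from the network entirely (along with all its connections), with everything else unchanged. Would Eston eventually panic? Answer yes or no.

no

With Dunlea removed:
Round 1 — Inley, Marsh panic (initial).
Round 2 — checking thresholds:
  Glade: 1 of 2 neighbours < 2, below threshold.
  Lorne: 1 of 2 neighbours < 3, below threshold.
  Oakham: 1 of 2 neighbours ≥ 1, panics.
Round 3 — checking thresholds:
  Glade: 2 of 2 neighbours ≥ 2, panics.
  Lorne: 1 of 2 neighbours < 3, below threshold.
Round 4 — no new panics; cascade stops.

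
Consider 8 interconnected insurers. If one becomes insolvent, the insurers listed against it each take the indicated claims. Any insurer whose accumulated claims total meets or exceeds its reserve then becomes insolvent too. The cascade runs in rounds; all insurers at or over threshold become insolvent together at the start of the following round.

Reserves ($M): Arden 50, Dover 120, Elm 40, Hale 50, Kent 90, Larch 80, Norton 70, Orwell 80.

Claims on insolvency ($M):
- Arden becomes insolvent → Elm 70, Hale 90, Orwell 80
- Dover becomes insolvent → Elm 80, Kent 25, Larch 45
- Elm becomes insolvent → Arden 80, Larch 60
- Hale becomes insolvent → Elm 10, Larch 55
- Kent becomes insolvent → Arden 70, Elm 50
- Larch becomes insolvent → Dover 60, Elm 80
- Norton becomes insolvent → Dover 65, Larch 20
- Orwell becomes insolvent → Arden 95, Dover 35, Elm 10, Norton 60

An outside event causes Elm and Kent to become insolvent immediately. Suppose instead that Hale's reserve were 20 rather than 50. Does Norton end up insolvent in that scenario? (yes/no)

With Hale's reserve at 20:
Round 1 — Elm, Kent become insolvent (initial).
  Arden: +80+70 → 150 ≥ 50
  Larch: +60 → 60 < 80
Round 2 — Arden becomes insolvent.
  Hale: +90 → 90 ≥ 20
  Orwell: +80 → 80 ≥ 80
Round 3 — Hale, Orwell become insolvent.
  Dover: +35 → 35 < 120
  Larch: +55 → 115 ≥ 80
  Norton: +60 → 60 < 70
Round 4 — Larch becomes insolvent.
  Dover: +60 → 95 < 120
No further insolvencies.

no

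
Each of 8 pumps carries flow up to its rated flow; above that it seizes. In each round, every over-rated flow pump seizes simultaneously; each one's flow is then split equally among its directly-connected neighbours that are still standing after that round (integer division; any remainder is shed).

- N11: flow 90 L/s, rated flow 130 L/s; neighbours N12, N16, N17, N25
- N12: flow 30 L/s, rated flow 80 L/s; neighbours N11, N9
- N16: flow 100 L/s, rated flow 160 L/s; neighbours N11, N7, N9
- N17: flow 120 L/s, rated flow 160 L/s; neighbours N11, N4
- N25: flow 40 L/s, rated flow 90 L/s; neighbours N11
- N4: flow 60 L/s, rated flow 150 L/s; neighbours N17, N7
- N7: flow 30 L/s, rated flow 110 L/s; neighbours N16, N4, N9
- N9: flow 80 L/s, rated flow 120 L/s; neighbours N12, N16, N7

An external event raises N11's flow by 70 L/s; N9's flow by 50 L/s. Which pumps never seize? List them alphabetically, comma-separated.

N25

Round 1 — N11 at 160 > 130; N9 at 130 > 120. N11, N9 seize.
  N11 sheds 160 L/s to N12, N16, N17, N25: 40 each.
    N12: 30+40 = 70 ≤ 80
    N16: 100+40 = 140 ≤ 160
    N17: 120+40 = 160 ≤ 160
    N25: 40+40 = 80 ≤ 90
  N9 sheds 130 L/s to N12, N16, N7: 43 each (1 lost).
    N12: 70+43 = 113 > 80
    N16: 140+43 = 183 > 160
    N7: 30+43 = 73 ≤ 110
Round 2 — N12, N16 seize.
  N12 sheds 113 L/s: no online neighbours, lost.
  N16 sheds 183 L/s to N7: 183 each.
    N7: 73+183 = 256 > 110
Round 3 — N7 seizes.
  N7 sheds 256 L/s to N4: 256 each.
    N4: 60+256 = 316 > 150
Round 4 — N4 seizes.
  N4 sheds 316 L/s to N17: 316 each.
    N17: 160+316 = 476 > 160
Round 5 — N17 seizes.
  N17 sheds 476 L/s: no online neighbours, lost.
No further seizures.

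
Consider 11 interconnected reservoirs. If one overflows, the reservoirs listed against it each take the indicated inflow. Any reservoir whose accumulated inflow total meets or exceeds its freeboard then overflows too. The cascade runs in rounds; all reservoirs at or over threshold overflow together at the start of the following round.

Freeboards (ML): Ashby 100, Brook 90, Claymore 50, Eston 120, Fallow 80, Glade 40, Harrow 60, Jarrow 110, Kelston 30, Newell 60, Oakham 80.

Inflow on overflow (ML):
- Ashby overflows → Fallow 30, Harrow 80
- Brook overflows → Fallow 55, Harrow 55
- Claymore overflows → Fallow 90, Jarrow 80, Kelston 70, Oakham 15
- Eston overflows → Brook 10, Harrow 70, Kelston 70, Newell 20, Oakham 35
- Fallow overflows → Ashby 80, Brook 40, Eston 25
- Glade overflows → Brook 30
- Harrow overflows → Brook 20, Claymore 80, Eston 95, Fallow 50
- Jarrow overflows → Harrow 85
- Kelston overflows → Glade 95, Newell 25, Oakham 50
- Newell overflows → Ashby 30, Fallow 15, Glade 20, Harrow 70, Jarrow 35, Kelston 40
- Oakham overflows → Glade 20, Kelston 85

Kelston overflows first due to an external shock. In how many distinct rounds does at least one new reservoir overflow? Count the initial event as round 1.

2

Round 1 — Kelston overflows (initial).
  Glade: +95 → 95 ≥ 40
  Newell: +25 → 25 < 60
  Oakham: +50 → 50 < 80
Round 2 — Glade overflows.
  Brook: +30 → 30 < 90
No further overflows.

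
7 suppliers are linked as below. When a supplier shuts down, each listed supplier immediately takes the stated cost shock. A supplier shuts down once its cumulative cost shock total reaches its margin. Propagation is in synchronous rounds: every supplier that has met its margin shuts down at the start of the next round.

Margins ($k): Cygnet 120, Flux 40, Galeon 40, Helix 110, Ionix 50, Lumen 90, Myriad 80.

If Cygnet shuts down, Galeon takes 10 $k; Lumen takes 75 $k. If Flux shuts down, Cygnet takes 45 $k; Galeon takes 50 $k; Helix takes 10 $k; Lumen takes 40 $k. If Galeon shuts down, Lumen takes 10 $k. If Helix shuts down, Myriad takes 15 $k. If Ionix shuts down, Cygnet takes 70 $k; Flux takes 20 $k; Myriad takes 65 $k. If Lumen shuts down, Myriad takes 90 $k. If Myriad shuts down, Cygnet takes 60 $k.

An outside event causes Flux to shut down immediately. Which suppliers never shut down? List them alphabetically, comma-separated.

Cygnet, Helix, Ionix, Lumen, Myriad

Round 1 — Flux shuts down (initial).
  Cygnet: +45 → 45 < 120
  Galeon: +50 → 50 ≥ 40
  Helix: +10 → 10 < 110
  Lumen: +40 → 40 < 90
Round 2 — Galeon shuts down.
  Lumen: +10 → 50 < 90
No further shutdowns.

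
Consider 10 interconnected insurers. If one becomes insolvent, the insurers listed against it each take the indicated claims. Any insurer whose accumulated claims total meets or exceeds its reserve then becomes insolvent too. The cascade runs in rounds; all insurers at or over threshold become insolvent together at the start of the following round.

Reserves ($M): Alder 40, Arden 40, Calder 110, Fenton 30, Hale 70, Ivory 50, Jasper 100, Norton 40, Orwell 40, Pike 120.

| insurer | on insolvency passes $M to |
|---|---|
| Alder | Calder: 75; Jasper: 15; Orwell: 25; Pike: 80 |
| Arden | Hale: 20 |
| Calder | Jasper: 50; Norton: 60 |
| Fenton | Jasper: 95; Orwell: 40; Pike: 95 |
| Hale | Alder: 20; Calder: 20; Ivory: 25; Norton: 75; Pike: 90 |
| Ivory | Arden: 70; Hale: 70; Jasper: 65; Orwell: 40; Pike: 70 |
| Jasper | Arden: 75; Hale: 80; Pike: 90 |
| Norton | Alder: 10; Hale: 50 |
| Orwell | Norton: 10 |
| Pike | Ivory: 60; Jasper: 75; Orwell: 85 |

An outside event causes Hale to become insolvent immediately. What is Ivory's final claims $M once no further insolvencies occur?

Round 1 — Hale becomes insolvent (initial).
  Alder: +20 → 20 < 40
  Calder: +20 → 20 < 110
  Ivory: +25 → 25 < 50
  Norton: +75 → 75 ≥ 40
  Pike: +90 → 90 < 120
Round 2 — Norton becomes insolvent.
  Alder: +10 → 30 < 40
No further insolvencies.

25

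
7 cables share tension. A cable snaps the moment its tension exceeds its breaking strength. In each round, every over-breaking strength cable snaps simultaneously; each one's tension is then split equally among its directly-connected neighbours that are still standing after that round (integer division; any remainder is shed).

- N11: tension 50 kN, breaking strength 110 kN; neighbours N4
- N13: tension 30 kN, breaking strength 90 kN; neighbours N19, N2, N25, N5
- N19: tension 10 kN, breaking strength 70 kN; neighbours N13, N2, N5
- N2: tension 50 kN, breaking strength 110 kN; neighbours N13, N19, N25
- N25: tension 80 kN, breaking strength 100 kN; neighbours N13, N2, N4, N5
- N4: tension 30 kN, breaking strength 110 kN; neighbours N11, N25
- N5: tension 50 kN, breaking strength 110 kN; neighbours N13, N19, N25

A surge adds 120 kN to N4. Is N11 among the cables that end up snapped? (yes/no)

yes

Round 1 — N4 at 150 > 110. N4 snaps.
  N4 sheds 150 kN to N11, N25: 75 each.
    N11: 50+75 = 125 > 110
    N25: 80+75 = 155 > 100
Round 2 — N11, N25 snap.
  N11 sheds 125 kN: no online neighbours, lost.
  N25 sheds 155 kN to N13, N2, N5: 51 each (2 lost).
    N13: 30+51 = 81 ≤ 90
    N2: 50+51 = 101 ≤ 110
    N5: 50+51 = 101 ≤ 110
No further breaks.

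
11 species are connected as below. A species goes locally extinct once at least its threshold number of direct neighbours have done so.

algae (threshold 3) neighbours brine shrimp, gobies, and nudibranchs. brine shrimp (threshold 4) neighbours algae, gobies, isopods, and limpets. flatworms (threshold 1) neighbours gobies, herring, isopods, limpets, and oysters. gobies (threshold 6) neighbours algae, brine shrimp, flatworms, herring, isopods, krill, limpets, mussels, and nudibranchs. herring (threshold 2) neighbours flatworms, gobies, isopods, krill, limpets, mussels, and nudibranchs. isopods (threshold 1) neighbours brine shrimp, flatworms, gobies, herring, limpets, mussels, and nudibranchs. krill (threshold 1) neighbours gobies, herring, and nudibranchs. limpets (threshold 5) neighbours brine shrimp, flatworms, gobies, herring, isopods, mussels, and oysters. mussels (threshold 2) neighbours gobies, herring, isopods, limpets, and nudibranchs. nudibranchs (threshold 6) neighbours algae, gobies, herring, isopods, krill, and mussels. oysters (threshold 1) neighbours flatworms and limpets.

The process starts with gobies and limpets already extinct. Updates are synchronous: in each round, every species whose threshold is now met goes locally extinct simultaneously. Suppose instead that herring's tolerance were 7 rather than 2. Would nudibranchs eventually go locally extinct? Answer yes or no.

no

With herring's tolerance at 7:
Round 1 — gobies, limpets go locally extinct (initial).
Round 2 — checking thresholds:
  algae: 1 of 3 neighbours < 3, holds.
  brine shrimp: 2 of 4 neighbours < 4, holds.
  flatworms: 2 of 5 neighbours ≥ 1, goes locally extinct.
  herring: 2 of 7 neighbours < 7, holds.
  isopods: 2 of 7 neighbours ≥ 1, goes locally extinct.
  krill: 1 of 3 neighbours ≥ 1, goes locally extinct.
  mussels: 2 of 5 neighbours ≥ 2, goes locally extinct.
  nudibranchs: 1 of 6 neighbours < 6, holds.
  oysters: 1 of 2 neighbours ≥ 1, goes locally extinct.
Round 3 — no new extinctions; cascade stops.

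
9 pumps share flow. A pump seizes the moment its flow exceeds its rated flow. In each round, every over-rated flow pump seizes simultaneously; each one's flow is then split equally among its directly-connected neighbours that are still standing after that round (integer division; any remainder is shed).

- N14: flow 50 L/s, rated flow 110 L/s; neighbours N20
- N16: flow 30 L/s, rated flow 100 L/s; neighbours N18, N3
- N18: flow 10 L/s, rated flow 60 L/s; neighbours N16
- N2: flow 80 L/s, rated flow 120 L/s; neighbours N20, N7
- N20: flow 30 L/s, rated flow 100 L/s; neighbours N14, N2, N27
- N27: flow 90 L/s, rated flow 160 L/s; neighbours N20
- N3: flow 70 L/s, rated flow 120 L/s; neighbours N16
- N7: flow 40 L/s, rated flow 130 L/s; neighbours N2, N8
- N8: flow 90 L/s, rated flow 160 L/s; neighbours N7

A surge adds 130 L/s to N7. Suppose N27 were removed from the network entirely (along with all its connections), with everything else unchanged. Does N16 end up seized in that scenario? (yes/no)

no

With N27 removed:
Round 1 — N7 at 170 > 130. N7 seizes.
  N7 sheds 170 L/s to N2, N8: 85 each.
    N2: 80+85 = 165 > 120
    N8: 90+85 = 175 > 160
Round 2 — N2, N8 seize.
  N2 sheds 165 L/s to N20: 165 each.
    N20: 30+165 = 195 > 100
  N8 sheds 175 L/s: no online neighbours, lost.
Round 3 — N20 seizes.
  N20 sheds 195 L/s to N14: 195 each.
    N14: 50+195 = 245 > 110
Round 4 — N14 seizes.
  N14 sheds 245 L/s: no online neighbours, lost.
No further seizures.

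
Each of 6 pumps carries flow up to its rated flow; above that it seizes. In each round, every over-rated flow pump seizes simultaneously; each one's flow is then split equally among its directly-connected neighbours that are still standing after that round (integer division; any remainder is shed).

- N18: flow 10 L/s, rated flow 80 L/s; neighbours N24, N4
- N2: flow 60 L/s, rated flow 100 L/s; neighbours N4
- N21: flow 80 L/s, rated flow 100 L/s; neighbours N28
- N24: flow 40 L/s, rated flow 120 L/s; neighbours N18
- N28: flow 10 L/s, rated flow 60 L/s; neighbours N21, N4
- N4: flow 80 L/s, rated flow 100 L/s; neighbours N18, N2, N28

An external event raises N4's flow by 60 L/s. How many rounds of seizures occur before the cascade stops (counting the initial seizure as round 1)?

2

Round 1 — N4 at 140 > 100. N4 seizes.
  N4 sheds 140 L/s to N18, N2, N28: 46 each (2 lost).
    N18: 10+46 = 56 ≤ 80
    N2: 60+46 = 106 > 100
    N28: 10+46 = 56 ≤ 60
Round 2 — N2 seizes.
  N2 sheds 106 L/s: no online neighbours, lost.
No further seizures.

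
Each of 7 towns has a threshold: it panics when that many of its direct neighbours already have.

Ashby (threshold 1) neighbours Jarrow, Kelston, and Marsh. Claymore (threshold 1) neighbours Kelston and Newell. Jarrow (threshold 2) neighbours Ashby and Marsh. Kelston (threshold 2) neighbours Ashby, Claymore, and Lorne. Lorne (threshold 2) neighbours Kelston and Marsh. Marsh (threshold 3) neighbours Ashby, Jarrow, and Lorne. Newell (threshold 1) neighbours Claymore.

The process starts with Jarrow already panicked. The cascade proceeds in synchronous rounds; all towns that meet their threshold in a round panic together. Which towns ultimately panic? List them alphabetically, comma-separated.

Round 1 — Jarrow panics (initial).
Round 2 — checking thresholds:
  Ashby: 1 of 3 neighbours ≥ 1, panics.
  Marsh: 1 of 3 neighbours < 3, holds.
Round 3 — no new panics; cascade stops.

Ashby, Jarrow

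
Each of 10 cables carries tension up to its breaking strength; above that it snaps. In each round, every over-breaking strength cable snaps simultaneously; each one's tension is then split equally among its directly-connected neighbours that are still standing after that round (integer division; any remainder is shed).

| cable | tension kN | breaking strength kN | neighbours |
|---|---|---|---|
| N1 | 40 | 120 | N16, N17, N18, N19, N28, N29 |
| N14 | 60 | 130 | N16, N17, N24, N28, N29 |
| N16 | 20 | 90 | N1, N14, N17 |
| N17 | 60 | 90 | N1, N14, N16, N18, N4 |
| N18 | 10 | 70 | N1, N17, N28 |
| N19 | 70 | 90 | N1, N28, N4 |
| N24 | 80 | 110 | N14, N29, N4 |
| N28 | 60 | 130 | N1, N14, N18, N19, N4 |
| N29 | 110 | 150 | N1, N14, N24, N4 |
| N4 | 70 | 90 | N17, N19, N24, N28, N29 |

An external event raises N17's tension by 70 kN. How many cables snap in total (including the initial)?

Round 1 — N17 at 130 > 90. N17 snaps.
  N17 sheds 130 kN to N1, N14, N16, N18, N4: 26 each.
    N1: 40+26 = 66 ≤ 120
    N14: 60+26 = 86 ≤ 130
    N16: 20+26 = 46 ≤ 90
    N18: 10+26 = 36 ≤ 70
    N4: 70+26 = 96 > 90
Round 2 — N4 snaps.
  N4 sheds 96 kN to N19, N24, N28, N29: 24 each.
    N19: 70+24 = 94 > 90
    N24: 80+24 = 104 ≤ 110
    N28: 60+24 = 84 ≤ 130
    N29: 110+24 = 134 ≤ 150
Round 3 — N19 snaps.
  N19 sheds 94 kN to N1, N28: 47 each.
    N1: 66+47 = 113 ≤ 120
    N28: 84+47 = 131 > 130
Round 4 — N28 snaps.
  N28 sheds 131 kN to N1, N14, N18: 43 each (2 lost).
    N1: 113+43 = 156 > 120
    N14: 86+43 = 129 ≤ 130
    N18: 36+43 = 79 > 70
Round 5 — N1, N18 snap.
  N1 sheds 156 kN to N16, N29: 78 each.
    N16: 46+78 = 124 > 90
    N29: 134+78 = 212 > 150
  N18 sheds 79 kN: no online neighbours, lost.
Round 6 — N16, N29 snap.
  N16 sheds 124 kN to N14: 124 each.
    N14: 129+124 = 253 > 130
  N29 sheds 212 kN to N14, N24: 106 each.
    N14: 253+106 = 359 > 130
    N24: 104+106 = 210 > 110
Round 7 — N14, N24 snap.
  N14 sheds 359 kN: no online neighbours, lost.
  N24 sheds 210 kN: no online neighbours, lost.
No further breaks.

10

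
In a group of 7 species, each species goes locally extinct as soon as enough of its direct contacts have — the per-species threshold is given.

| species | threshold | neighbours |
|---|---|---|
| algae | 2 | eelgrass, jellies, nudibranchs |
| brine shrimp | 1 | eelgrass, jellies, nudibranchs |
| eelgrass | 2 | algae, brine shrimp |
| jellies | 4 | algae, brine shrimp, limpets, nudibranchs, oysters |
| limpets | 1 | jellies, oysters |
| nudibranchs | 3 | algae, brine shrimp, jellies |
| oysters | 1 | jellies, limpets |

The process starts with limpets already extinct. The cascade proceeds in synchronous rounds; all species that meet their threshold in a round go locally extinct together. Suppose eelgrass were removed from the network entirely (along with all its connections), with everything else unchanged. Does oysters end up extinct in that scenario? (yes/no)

With eelgrass removed:
Round 1 — limpets goes locally extinct (initial).
Round 2 — checking thresholds:
  jellies: 1 of 5 neighbours < 4, holds.
  oysters: 1 of 2 neighbours ≥ 1, goes locally extinct.
Round 3 — no new extinctions; cascade stops.

yes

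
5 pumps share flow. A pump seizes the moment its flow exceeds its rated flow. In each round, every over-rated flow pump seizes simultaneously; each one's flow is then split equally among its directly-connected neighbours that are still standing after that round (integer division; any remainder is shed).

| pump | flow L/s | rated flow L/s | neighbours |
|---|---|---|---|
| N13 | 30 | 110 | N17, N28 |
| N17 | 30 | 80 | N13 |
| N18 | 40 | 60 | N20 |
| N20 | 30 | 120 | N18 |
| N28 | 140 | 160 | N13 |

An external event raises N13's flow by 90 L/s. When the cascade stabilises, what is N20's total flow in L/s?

Round 1 — N13 at 120 > 110. N13 seizes.
  N13 sheds 120 L/s to N17, N28: 60 each.
    N17: 30+60 = 90 > 80
    N28: 140+60 = 200 > 160
Round 2 — N17, N28 seize.
  N17 sheds 90 L/s: no online neighbours, lost.
  N28 sheds 200 L/s: no online neighbours, lost.
No further seizures.

30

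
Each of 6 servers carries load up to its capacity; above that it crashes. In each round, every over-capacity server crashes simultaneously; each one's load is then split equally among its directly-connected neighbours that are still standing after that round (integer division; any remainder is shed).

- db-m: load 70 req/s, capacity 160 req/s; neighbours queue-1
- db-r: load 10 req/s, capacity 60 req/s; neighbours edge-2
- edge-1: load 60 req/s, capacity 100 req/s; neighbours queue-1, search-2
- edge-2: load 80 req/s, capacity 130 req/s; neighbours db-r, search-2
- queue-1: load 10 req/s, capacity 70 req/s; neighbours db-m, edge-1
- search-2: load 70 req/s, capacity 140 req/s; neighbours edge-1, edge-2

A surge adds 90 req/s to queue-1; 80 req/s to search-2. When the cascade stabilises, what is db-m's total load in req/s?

Round 1 — queue-1 at 100 > 70; search-2 at 150 > 140. queue-1, search-2 crash.
  queue-1 sheds 100 req/s to db-m, edge-1: 50 each.
    db-m: 70+50 = 120 ≤ 160
    edge-1: 60+50 = 110 > 100
  search-2 sheds 150 req/s to edge-1, edge-2: 75 each.
    edge-1: 110+75 = 185 > 100
    edge-2: 80+75 = 155 > 130
Round 2 — edge-1, edge-2 crash.
  edge-1 sheds 185 req/s: no online neighbours, lost.
  edge-2 sheds 155 req/s to db-r: 155 each.
    db-r: 10+155 = 165 > 60
Round 3 — db-r crashes.
  db-r sheds 165 req/s: no online neighbours, lost.
No further crashes.

120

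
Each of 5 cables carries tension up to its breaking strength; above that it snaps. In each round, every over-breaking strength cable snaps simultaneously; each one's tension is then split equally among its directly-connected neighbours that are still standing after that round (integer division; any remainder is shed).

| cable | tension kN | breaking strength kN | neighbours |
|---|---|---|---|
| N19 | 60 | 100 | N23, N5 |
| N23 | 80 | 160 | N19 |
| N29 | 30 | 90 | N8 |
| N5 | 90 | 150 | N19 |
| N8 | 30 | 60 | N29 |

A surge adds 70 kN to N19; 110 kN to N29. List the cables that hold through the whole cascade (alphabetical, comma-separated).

Round 1 — N19 at 130 > 100; N29 at 140 > 90. N19, N29 snap.
  N19 sheds 130 kN to N23, N5: 65 each.
    N23: 80+65 = 145 ≤ 160
    N5: 90+65 = 155 > 150
  N29 sheds 140 kN to N8: 140 each.
    N8: 30+140 = 170 > 60
Round 2 — N5, N8 snap.
  N5 sheds 155 kN: no online neighbours, lost.
  N8 sheds 170 kN: no online neighbours, lost.
No further breaks.

N23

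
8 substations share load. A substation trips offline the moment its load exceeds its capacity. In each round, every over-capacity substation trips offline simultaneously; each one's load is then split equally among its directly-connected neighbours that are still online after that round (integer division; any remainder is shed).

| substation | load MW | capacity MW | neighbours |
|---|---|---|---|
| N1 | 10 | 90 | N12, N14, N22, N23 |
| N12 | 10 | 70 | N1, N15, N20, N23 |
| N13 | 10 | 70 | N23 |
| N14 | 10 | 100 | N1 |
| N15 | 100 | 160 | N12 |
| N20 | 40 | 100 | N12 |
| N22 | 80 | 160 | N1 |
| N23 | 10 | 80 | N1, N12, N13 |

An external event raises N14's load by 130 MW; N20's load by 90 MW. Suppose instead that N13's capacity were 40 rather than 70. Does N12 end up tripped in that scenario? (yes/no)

yes

With N13's capacity at 40:
Round 1 — N14 at 140 > 100; N20 at 130 > 100. N14, N20 trip offline.
  N14 sheds 140 MW to N1: 140 each.
    N1: 10+140 = 150 > 90
  N20 sheds 130 MW to N12: 130 each.
    N12: 10+130 = 140 > 70
Round 2 — N1, N12 trip offline.
  N1 sheds 150 MW to N22, N23: 75 each.
    N22: 80+75 = 155 ≤ 160
    N23: 10+75 = 85 > 80
  N12 sheds 140 MW to N15, N23: 70 each.
    N15: 100+70 = 170 > 160
    N23: 85+70 = 155 > 80
Round 3 — N15, N23 trip offline.
  N15 sheds 170 MW: no online neighbours, lost.
  N23 sheds 155 MW to N13: 155 each.
    N13: 10+155 = 165 > 40
Round 4 — N13 trips offline.
  N13 sheds 165 MW: no online neighbours, lost.
No further trips.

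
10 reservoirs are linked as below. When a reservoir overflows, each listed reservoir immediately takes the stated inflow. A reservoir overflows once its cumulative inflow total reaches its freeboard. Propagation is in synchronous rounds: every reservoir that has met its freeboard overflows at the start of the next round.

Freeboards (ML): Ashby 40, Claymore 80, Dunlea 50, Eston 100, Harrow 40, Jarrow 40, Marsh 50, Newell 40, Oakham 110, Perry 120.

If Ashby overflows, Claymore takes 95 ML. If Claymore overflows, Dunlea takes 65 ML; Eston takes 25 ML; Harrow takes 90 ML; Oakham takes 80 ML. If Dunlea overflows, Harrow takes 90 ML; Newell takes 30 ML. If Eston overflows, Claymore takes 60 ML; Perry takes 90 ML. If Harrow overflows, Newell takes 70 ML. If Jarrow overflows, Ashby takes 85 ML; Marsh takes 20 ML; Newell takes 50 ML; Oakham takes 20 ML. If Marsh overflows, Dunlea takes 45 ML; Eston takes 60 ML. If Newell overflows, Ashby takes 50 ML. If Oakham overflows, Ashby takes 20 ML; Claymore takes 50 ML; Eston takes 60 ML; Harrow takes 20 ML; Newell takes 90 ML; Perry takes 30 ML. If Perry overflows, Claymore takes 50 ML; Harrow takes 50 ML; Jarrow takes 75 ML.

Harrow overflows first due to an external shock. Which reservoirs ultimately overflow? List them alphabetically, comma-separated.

Round 1 — Harrow overflows (initial).
  Newell: +70 → 70 ≥ 40
Round 2 — Newell overflows.
  Ashby: +50 → 50 ≥ 40
Round 3 — Ashby overflows.
  Claymore: +95 → 95 ≥ 80
Round 4 — Claymore overflows.
  Dunlea: +65 → 65 ≥ 50
  Eston: +25 → 25 < 100
  Oakham: +80 → 80 < 110
Round 5 — Dunlea overflows.
No further overflows.

Ashby, Claymore, Dunlea, Harrow, Newell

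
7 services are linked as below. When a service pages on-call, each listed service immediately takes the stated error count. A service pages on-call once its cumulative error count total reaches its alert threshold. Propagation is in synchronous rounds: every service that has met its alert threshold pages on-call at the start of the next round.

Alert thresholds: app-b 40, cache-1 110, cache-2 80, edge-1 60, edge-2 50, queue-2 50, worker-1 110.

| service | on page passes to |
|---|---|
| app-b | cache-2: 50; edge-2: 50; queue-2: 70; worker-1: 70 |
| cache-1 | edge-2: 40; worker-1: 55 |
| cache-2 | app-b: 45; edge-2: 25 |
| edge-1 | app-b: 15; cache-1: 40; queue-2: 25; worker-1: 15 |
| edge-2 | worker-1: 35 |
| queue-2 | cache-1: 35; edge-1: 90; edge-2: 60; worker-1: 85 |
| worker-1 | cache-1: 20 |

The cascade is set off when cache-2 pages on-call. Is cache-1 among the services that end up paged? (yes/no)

no

Round 1 — cache-2 pages on-call (initial).
  app-b: +45 → 45 ≥ 40
  edge-2: +25 → 25 < 50
Round 2 — app-b pages on-call.
  edge-2: +50 → 75 ≥ 50
  queue-2: +70 → 70 ≥ 50
  worker-1: +70 → 70 < 110
Round 3 — edge-2, queue-2 page on-call.
  cache-1: +35 → 35 < 110
  edge-1: +90 → 90 ≥ 60
  worker-1: +35+85 → 190 ≥ 110
Round 4 — edge-1, worker-1 page on-call.
  cache-1: +40+20 → 95 < 110
No further pages.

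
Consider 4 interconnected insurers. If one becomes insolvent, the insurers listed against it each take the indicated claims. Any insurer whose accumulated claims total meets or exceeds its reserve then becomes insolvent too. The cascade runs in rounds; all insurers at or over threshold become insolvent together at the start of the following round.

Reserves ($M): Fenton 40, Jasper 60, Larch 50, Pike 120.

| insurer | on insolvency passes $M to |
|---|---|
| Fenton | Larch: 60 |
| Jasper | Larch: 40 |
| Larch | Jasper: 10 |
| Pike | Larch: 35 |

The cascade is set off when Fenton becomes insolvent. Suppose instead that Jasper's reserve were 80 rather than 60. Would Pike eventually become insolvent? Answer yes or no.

no

With Jasper's reserve at 80:
Round 1 — Fenton becomes insolvent (initial).
  Larch: +60 → 60 ≥ 50
Round 2 — Larch becomes insolvent.
  Jasper: +10 → 10 < 80
No further insolvencies.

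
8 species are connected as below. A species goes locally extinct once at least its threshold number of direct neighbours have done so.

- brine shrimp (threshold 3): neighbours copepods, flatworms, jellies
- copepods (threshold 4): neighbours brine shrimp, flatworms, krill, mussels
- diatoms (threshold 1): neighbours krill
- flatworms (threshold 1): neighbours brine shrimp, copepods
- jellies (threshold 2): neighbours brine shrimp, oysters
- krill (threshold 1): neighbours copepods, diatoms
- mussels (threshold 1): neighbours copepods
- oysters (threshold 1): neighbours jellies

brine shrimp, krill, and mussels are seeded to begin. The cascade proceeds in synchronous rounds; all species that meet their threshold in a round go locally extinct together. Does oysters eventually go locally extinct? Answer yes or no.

Round 1 — brine shrimp, krill, mussels go locally extinct (initial).
Round 2 — checking thresholds:
  copepods: 3 of 4 neighbours < 4, not yet.
  diatoms: 1 of 1 neighbours ≥ 1, goes locally extinct.
  flatworms: 1 of 2 neighbours ≥ 1, goes locally extinct.
  jellies: 1 of 2 neighbours < 2, not yet.
Round 3 — checking thresholds:
  copepods: 4 of 4 neighbours ≥ 4, goes locally extinct.
  jellies: 1 of 2 neighbours < 2, not yet.
Round 4 — no new extinctions; cascade stops.

no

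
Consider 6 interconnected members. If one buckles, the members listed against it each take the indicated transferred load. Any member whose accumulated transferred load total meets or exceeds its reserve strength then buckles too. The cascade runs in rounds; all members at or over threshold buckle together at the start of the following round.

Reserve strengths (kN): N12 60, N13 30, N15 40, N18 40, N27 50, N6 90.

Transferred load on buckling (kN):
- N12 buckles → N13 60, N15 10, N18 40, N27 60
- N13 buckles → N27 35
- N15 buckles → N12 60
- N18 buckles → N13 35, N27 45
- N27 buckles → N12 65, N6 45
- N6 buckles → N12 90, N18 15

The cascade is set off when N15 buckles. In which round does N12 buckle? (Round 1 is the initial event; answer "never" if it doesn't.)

2

Round 1 — N15 buckles (initial).
  N12: +60 → 60 ≥ 60
Round 2 — N12 buckles.
  N13: +60 → 60 ≥ 30
  N18: +40 → 40 ≥ 40
  N27: +60 → 60 ≥ 50
Round 3 — N13, N18, N27 buckle.
  N6: +45 → 45 < 90
No further bucklings.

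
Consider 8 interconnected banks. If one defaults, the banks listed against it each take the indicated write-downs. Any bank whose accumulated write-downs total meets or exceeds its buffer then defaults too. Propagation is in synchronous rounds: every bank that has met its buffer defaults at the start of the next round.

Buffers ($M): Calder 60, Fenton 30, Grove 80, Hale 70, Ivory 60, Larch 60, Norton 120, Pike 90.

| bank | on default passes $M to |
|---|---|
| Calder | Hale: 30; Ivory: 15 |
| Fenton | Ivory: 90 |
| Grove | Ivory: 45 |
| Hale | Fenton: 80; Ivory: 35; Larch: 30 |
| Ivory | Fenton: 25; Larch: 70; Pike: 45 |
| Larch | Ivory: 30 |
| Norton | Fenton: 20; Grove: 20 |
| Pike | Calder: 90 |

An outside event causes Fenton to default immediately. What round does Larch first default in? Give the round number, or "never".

Round 1 — Fenton defaults (initial).
  Ivory: +90 → 90 ≥ 60
Round 2 — Ivory defaults.
  Larch: +70 → 70 ≥ 60
  Pike: +45 → 45 < 90
Round 3 — Larch defaults.
No further defaults.

3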